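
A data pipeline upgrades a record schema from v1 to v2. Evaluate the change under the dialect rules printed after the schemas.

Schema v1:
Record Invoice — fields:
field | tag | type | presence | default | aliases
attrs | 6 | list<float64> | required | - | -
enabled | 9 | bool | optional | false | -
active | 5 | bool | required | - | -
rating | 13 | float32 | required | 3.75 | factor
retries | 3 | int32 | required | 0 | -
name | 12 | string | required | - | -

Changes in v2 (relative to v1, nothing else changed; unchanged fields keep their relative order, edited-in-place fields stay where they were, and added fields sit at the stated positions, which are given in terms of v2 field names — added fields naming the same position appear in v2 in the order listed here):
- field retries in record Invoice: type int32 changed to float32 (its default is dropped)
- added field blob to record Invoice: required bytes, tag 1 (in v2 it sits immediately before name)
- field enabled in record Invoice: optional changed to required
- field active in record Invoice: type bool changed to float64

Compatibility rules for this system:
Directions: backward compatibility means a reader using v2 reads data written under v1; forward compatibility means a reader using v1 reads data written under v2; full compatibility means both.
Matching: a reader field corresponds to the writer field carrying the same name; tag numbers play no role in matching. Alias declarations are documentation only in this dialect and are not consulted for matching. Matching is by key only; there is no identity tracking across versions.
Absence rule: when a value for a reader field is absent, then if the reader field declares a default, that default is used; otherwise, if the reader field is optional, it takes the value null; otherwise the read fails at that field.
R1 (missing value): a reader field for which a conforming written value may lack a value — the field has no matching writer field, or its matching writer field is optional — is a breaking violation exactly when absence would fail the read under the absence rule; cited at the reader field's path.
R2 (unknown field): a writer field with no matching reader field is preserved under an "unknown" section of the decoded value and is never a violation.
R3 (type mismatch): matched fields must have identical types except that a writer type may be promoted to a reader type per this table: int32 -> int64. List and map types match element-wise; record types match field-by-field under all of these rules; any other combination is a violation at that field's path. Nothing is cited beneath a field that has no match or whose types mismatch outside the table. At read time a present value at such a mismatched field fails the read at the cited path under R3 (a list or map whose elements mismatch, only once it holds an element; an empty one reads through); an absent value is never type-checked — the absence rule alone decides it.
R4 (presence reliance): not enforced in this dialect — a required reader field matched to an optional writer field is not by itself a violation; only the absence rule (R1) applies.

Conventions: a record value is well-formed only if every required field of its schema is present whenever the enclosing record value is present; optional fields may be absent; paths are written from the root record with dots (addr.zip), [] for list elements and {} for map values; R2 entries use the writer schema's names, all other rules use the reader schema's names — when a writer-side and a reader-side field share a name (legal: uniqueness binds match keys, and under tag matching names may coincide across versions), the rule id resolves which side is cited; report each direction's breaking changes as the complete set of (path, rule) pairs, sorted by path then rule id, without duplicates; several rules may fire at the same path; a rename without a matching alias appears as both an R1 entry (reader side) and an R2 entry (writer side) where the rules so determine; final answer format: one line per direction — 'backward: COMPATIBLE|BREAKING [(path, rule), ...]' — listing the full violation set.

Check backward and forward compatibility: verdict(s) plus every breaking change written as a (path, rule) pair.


backward: BREAKING [(active, R3), (blob, R1), (retries, R3)]; forward: BREAKING [(active, R3), (retries, R3)]

each type pair in Invoice: writer, then reader
backward pass over Invoice, reader schema v2, writer schema v1:
  attrs: paired with writer attrs (list<float64> -> list<float64>; writer required)
  enabled: paired with writer enabled (bool -> bool; writer optional)
  active: paired with writer active (bool -> float64; writer required)
  rating: paired with writer rating (float32 -> float32; writer required)
  retries: paired with writer retries (int32 -> float32; writer required)
  blob: no writer-side match
  name: paired with writer name (string -> string; writer required)
  rule R3 violated at active
  rule R1 violated at blob
  rule R3 violated at retries
  backward on Invoice therefore BREAKING (3)
forward pass over Invoice, reader schema v1, writer schema v2:
  attrs: paired with writer attrs (list<float64> -> list<float64>; writer required)
  enabled: paired with writer enabled (bool -> bool; writer required)
  active: paired with writer active (float64 -> bool; writer required)
  rating: paired with writer rating (float32 -> float32; writer required)
  retries: paired with writer retries (float32 -> int32; writer required)
  name: paired with writer name (string -> string; writer required)
  writer field blob has no reader counterpart
  rule R3 violated at active
  rule R3 violated at retries
  forward on Invoice therefore BREAKING (2)


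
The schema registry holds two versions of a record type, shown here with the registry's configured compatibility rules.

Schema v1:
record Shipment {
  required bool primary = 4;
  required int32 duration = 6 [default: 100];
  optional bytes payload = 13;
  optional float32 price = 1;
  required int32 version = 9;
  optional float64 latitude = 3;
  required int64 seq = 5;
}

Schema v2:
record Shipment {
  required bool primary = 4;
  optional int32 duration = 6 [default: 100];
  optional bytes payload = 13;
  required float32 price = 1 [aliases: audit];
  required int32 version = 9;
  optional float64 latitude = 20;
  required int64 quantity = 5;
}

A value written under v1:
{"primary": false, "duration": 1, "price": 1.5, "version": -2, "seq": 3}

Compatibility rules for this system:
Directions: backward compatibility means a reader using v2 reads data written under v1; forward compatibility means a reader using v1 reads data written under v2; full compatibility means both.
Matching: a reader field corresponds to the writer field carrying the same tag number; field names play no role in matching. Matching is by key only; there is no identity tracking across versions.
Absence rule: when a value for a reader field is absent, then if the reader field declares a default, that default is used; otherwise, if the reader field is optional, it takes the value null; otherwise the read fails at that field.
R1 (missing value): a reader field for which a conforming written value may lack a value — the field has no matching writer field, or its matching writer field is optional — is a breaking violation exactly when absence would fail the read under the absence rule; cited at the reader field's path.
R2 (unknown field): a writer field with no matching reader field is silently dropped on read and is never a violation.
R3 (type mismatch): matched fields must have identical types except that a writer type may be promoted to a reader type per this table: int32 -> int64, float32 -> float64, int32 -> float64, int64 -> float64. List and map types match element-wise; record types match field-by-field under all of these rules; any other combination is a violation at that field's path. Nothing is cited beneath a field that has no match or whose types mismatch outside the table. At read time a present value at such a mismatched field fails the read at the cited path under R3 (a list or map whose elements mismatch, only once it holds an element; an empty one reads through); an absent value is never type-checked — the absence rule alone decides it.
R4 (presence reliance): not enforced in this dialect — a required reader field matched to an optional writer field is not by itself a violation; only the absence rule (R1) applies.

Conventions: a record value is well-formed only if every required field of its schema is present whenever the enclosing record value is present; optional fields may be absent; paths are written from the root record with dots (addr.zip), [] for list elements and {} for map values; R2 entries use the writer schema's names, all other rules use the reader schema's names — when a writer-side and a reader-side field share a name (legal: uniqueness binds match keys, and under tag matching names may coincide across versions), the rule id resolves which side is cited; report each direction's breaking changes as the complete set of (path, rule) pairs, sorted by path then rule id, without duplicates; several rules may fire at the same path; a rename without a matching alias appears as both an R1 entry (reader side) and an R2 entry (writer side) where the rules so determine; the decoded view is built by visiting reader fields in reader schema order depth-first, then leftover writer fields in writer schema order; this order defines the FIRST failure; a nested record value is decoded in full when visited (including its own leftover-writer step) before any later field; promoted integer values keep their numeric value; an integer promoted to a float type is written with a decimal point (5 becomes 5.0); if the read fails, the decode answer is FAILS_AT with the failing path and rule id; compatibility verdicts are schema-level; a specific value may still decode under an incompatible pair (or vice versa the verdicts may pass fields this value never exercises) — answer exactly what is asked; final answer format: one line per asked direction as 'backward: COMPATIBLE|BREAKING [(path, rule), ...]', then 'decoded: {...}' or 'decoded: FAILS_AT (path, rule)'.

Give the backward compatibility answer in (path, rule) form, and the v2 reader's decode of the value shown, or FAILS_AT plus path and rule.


backward: BREAKING [(price, R1)]; decoded: {"primary": false, "duration": 1, "payload": null, "price": 1.5, "version": -2, "latitude": null, "quantity": 3}

in Shipment below, arrows point writer -> reader
checking backward for Shipment: reader v2 against writer v1:
  primary <- primary (bool -> bool, writer required)
  duration <- duration (int32 -> int32, writer required)
  payload <- payload (bytes -> bytes, writer optional)
  price <- price (float32 -> float32, writer optional)
  version <- version (int32 -> int32, writer required)
  no writer field matches reader latitude
  quantity <- seq (int64 -> int64, writer required)
  leftover writer field: latitude
  rule R1 violated at price
  => backward verdict for Shipment: BREAKING, 1 violation(s)
decode (reader v2):
  primary := false
  duration := 1
  payload := null (not supplied -> null)
  price := 1.5
  version := -2
  latitude := null (not supplied -> null)
  quantity := 3 (from writer seq)
  => decoded: {"primary": false, "duration": 1, "payload": null, "price": 1.5, "version": -2, "latitude": null, "quantity": 3}
the rest of the Shipment diff is inert for this question:
  field duration in record Shipment: required changed to optional -> no rule fires on it in Shipment's dialect; the asked verdict holds
  field latitude in record Shipment: tag 3 changed to 20 -> no rule fires on it in Shipment's dialect; the asked verdict holds


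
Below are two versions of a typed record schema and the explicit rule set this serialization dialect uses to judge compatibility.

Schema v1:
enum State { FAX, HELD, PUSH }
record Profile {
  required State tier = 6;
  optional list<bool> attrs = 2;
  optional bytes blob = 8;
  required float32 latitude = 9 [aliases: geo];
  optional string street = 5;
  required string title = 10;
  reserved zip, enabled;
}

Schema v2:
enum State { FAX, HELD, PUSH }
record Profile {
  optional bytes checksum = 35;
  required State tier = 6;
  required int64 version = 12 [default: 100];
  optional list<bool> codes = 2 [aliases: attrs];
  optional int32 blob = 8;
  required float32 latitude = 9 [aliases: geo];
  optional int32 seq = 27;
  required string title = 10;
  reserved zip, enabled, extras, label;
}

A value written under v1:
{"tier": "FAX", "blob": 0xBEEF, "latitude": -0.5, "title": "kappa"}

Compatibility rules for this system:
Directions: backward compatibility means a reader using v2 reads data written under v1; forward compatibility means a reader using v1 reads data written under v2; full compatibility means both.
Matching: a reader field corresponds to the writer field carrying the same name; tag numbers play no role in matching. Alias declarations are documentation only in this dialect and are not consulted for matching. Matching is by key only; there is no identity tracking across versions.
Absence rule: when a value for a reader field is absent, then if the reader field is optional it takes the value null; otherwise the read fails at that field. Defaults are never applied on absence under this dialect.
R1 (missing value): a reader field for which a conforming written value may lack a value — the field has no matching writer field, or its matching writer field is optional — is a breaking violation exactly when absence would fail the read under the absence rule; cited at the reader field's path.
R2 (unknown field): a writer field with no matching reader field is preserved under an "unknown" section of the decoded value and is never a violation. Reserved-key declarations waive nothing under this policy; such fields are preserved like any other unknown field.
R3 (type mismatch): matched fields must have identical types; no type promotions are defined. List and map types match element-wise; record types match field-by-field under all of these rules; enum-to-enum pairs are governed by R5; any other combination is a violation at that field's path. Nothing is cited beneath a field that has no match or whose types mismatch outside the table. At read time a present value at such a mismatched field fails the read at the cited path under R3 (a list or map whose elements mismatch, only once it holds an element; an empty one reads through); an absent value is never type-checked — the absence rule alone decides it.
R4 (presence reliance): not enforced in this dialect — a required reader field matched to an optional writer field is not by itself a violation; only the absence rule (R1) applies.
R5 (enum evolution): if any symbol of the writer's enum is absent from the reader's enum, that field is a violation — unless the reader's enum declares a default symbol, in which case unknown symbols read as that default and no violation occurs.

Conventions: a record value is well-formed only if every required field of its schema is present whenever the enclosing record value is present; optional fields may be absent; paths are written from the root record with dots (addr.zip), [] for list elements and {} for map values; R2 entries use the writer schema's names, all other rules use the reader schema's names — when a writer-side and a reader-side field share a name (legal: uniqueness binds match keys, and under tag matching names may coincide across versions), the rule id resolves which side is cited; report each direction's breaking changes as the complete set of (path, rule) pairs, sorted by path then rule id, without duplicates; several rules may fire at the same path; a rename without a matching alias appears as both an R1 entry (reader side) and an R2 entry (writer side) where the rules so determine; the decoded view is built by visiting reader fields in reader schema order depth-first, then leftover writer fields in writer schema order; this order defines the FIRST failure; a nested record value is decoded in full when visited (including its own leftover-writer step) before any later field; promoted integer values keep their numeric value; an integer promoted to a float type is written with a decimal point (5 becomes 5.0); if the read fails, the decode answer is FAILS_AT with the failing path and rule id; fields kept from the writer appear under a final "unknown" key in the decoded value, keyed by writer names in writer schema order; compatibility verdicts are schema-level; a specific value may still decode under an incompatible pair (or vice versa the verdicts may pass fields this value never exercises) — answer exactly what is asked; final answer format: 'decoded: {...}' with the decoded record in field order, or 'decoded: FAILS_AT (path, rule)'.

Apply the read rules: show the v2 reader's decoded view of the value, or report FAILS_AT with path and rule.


arrows below run writer -> reader for Profile
migrating the Profile value to v2:
  checksum := null (absent, optional -> null)
  tier := "FAX"
  read fails at version under R1 (no fill)
  => FAILS_AT (version, R1)
the other Profile changes do not affect what is asked:
  removed field street from record Profile -> no rule fires on it and the decoded Profile view is identical with or without it
  renamed field attrs to codes in record Profile (alias attrs declared on the renamed field) -> no rule fires on it and the decoded Profile view is identical with or without it
  added field seq to record Profile: optional int32, tag 27 (in v2 it sits immediately before title) -> no rule fires on it and the decoded Profile view is identical with or without it
  field blob in record Profile: type bytes changed to int32 -> matters for Profile compatibility verdicts, not for this value's decode
  added field checksum to record Profile: optional bytes, tag 35 (in v2 it sits immediately before tier) -> no rule fires on it and the decoded Profile view is identical with or without it

decoded: FAILS_AT (version, R1)


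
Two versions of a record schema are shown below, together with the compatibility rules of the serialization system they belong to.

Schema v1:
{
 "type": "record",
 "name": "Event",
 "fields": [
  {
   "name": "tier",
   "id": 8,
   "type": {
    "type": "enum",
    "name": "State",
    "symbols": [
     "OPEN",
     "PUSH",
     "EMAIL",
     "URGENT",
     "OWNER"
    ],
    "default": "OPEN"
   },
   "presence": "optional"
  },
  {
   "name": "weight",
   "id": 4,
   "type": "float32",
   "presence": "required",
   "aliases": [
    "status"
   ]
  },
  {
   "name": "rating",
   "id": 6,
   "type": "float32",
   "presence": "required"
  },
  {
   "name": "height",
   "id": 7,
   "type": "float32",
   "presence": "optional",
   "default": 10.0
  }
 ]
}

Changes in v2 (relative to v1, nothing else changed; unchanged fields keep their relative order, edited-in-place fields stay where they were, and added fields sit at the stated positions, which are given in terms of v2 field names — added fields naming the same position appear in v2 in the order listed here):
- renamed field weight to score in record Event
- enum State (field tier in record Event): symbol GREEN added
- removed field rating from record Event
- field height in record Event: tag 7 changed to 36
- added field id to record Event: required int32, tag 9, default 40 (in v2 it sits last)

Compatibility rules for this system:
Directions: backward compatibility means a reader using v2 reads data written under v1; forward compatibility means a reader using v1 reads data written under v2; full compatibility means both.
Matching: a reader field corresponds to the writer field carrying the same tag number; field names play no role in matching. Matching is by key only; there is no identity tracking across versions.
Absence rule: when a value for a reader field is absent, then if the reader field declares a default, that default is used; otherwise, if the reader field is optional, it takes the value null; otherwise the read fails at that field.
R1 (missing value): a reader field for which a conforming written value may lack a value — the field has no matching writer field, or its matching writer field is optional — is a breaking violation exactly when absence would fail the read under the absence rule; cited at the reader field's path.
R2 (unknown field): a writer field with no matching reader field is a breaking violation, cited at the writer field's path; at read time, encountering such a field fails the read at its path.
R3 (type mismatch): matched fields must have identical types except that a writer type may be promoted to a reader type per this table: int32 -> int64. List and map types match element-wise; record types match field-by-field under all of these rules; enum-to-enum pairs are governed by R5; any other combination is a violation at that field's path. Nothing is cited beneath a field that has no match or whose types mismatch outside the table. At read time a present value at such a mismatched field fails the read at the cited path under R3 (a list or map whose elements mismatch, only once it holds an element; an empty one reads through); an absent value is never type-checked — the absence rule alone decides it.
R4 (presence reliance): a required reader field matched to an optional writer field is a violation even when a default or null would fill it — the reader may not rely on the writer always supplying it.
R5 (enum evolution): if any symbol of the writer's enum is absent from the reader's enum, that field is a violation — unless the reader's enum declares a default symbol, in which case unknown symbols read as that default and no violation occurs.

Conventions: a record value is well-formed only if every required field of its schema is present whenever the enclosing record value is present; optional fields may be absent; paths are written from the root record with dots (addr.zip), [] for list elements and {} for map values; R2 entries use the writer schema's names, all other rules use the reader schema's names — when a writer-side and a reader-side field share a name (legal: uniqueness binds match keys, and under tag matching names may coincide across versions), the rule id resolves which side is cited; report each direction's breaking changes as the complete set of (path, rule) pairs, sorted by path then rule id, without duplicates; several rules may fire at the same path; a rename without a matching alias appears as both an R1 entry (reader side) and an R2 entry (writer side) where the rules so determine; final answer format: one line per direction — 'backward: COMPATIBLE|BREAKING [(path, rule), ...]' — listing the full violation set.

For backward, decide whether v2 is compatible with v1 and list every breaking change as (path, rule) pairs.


backward: BREAKING [(height, R2), (rating, R2)]

the writer's type comes first in each Event pair
backward for Event (reader v2, writer v1):
  State -> State, writer optional: tier aligns to tier
  float32 -> float32, writer required: score aligns to weight
  height: no writer match
  id: no writer match
  leftover writer field: rating
  leftover writer field: height
  R2 fires at height
  R2 fires at rating
  backward on Event therefore BREAKING (2)
ruling out the remaining Event differences:
  renamed field weight to score in record Event -> inert for the asked Event verdict: nothing fires
  enum State (field tier in record Event): symbol GREEN added -> inert for the asked Event verdict: nothing fires
  added field id to record Event: required int32, tag 9, default 40 (in v2 it sits last) -> fires only in the forward direction of Event, which is not asked here


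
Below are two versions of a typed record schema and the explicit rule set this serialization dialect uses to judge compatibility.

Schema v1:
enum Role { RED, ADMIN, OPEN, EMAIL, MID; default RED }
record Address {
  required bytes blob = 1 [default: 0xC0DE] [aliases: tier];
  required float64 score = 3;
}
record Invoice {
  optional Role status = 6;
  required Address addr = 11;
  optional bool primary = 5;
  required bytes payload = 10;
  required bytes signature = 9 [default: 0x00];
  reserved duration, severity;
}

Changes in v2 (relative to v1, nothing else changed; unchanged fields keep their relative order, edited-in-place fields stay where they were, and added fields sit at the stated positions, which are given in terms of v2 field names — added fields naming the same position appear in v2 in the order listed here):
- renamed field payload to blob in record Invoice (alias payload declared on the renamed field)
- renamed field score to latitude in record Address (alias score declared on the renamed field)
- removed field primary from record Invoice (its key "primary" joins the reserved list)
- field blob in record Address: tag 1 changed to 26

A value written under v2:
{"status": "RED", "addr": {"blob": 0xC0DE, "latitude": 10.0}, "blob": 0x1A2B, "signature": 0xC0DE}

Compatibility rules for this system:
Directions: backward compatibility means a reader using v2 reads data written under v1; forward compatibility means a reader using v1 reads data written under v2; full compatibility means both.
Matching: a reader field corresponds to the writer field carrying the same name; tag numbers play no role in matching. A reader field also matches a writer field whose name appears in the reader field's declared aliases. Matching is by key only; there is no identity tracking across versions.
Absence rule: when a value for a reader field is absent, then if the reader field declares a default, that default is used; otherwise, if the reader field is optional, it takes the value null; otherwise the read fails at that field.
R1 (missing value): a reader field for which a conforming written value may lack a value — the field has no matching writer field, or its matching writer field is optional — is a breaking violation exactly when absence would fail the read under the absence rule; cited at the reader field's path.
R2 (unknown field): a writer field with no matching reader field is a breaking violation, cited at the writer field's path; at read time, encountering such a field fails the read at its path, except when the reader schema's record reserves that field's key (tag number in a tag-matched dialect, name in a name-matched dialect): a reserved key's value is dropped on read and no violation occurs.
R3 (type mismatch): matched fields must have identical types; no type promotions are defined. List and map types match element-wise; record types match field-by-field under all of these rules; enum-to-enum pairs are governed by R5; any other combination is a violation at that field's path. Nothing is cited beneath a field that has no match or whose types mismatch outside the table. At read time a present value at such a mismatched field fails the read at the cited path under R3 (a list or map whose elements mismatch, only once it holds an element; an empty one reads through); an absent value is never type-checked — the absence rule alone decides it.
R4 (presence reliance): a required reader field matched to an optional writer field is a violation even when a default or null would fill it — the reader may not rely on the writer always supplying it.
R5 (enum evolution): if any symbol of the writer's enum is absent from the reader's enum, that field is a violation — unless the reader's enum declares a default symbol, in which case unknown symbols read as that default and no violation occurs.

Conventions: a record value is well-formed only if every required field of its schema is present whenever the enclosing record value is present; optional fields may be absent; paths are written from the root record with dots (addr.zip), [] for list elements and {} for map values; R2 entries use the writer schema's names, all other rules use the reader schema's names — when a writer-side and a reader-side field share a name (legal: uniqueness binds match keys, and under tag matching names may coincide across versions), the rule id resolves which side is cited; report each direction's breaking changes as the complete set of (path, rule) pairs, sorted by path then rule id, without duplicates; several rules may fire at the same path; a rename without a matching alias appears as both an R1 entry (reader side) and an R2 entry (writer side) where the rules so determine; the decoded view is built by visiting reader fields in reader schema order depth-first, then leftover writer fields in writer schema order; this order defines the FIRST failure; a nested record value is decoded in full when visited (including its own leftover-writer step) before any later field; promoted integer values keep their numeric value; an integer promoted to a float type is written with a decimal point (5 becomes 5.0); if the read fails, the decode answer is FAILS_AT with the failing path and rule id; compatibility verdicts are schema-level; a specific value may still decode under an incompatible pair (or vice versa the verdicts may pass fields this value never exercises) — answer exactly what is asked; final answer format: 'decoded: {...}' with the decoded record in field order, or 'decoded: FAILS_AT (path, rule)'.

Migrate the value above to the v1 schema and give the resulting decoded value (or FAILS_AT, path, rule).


decoded: FAILS_AT (addr.score, R1)

arrows below run writer -> reader for Invoice
decode walk for Invoice under reader schema v1:
  status := "RED"
  addr.blob := 0xC0DE
  read fails at addr.score under R1 (no fill)
  => FAILS_AT (addr.score, R1)
diffs on Invoice not affecting the asked answer:
  renamed field payload to blob in record Invoice (alias payload declared on the renamed field) -> changes Invoice's schema-level verdicts only — the decode of this value is the same
  removed field primary from record Invoice (its key "primary" joins the reserved list) -> no rule fires on it and the decoded Invoice view is identical with or without it
  field blob in record Address: tag 1 changed to 26 -> no rule fires on it and the decoded Invoice view is identical with or without it


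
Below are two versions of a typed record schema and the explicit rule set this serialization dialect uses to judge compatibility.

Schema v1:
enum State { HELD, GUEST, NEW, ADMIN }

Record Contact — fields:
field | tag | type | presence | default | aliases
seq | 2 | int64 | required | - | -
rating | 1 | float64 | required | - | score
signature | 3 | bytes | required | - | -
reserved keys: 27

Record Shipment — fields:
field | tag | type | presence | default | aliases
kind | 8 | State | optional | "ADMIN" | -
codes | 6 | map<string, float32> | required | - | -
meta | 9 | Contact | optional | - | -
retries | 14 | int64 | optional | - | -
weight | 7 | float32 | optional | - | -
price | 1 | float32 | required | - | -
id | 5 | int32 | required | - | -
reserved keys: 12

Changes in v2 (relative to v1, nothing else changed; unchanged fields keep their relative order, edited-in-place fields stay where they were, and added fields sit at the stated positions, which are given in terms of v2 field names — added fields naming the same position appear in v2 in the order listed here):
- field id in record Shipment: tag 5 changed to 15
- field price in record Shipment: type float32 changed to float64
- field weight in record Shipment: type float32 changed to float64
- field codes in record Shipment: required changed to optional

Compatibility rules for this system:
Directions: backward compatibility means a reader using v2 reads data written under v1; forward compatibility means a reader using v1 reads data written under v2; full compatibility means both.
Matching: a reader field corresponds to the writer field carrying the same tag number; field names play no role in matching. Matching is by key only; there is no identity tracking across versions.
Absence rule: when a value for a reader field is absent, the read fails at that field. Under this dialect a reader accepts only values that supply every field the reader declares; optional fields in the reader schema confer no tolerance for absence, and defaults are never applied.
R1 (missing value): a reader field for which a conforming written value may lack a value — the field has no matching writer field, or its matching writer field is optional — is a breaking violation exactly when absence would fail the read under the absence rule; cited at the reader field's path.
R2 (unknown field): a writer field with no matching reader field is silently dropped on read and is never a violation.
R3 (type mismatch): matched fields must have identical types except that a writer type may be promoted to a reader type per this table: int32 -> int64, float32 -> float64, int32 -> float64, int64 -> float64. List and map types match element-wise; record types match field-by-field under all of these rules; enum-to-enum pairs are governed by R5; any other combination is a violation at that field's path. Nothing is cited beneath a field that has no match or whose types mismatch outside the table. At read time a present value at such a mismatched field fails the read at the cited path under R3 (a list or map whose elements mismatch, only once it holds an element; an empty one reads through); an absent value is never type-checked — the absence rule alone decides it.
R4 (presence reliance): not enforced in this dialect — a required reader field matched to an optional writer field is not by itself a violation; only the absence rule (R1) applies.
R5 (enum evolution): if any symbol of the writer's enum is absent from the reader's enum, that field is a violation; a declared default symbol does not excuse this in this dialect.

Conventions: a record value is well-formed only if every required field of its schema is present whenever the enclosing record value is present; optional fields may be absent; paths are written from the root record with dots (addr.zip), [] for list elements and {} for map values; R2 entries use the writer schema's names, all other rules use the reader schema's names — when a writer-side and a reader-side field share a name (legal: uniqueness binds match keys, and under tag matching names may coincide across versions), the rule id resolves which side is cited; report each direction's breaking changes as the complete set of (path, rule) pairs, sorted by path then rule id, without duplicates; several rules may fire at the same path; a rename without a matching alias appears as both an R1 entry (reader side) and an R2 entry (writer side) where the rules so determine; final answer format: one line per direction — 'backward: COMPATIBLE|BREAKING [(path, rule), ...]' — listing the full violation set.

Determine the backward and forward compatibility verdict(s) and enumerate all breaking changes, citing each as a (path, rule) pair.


in Shipment below, arrows point writer -> reader
checking backward for Shipment: reader v2 against writer v1:
  writer optional, State -> State: reader kind maps from writer kind
  writer required, map<string, float32> -> map<string, float32>: reader codes maps from writer codes
  writer optional, Contact -> Contact: reader meta maps from writer meta
  writer optional, int64 -> int64: reader retries maps from writer retries
  writer optional, float32 -> float64: reader weight maps from writer weight
  writer required, float32 -> float64: reader price maps from writer price
  id: no writer-side match
  id (writer side), unknown to reader
  writer required, int64 -> int64: reader meta.seq maps from writer meta.seq
  writer required, float64 -> float64: reader meta.rating maps from writer meta.rating
  writer required, bytes -> bytes: reader meta.signature maps from writer meta.signature
  breaking: (id, R1)
  breaking: (kind, R1)
  breaking: (meta, R1)
  breaking: (retries, R1)
  breaking: (weight, R1)
  backward on Shipment therefore BREAKING (5)
checking forward for Shipment: reader v1 against writer v2:
  writer optional, State -> State: reader kind maps from writer kind
  writer optional, map<string, float32> -> map<string, float32>: reader codes maps from writer codes
  writer optional, Contact -> Contact: reader meta maps from writer meta
  writer optional, int64 -> int64: reader retries maps from writer retries
  writer optional, float64 -> float32: reader weight maps from writer weight
  writer required, float64 -> float32: reader price maps from writer price
  id: no writer-side match
  id (writer side), unknown to reader
  writer required, int64 -> int64: reader meta.seq maps from writer meta.seq
  writer required, float64 -> float64: reader meta.rating maps from writer meta.rating
  writer required, bytes -> bytes: reader meta.signature maps from writer meta.signature
  breaking: (codes, R1)
  breaking: (id, R1)
  breaking: (kind, R1)
  breaking: (meta, R1)
  breaking: (price, R3)
  breaking: (retries, R1)
  breaking: (weight, R1)
  breaking: (weight, R3)
  forward on Shipment therefore BREAKING (8)

backward: BREAKING [(id, R1), (kind, R1), (meta, R1), (retries, R1), (weight, R1)]; forward: BREAKING [(codes, R1), (id, R1), (kind, R1), (meta, R1), (price, R3), (retries, R1), (weight, R1), (weight, R3)]


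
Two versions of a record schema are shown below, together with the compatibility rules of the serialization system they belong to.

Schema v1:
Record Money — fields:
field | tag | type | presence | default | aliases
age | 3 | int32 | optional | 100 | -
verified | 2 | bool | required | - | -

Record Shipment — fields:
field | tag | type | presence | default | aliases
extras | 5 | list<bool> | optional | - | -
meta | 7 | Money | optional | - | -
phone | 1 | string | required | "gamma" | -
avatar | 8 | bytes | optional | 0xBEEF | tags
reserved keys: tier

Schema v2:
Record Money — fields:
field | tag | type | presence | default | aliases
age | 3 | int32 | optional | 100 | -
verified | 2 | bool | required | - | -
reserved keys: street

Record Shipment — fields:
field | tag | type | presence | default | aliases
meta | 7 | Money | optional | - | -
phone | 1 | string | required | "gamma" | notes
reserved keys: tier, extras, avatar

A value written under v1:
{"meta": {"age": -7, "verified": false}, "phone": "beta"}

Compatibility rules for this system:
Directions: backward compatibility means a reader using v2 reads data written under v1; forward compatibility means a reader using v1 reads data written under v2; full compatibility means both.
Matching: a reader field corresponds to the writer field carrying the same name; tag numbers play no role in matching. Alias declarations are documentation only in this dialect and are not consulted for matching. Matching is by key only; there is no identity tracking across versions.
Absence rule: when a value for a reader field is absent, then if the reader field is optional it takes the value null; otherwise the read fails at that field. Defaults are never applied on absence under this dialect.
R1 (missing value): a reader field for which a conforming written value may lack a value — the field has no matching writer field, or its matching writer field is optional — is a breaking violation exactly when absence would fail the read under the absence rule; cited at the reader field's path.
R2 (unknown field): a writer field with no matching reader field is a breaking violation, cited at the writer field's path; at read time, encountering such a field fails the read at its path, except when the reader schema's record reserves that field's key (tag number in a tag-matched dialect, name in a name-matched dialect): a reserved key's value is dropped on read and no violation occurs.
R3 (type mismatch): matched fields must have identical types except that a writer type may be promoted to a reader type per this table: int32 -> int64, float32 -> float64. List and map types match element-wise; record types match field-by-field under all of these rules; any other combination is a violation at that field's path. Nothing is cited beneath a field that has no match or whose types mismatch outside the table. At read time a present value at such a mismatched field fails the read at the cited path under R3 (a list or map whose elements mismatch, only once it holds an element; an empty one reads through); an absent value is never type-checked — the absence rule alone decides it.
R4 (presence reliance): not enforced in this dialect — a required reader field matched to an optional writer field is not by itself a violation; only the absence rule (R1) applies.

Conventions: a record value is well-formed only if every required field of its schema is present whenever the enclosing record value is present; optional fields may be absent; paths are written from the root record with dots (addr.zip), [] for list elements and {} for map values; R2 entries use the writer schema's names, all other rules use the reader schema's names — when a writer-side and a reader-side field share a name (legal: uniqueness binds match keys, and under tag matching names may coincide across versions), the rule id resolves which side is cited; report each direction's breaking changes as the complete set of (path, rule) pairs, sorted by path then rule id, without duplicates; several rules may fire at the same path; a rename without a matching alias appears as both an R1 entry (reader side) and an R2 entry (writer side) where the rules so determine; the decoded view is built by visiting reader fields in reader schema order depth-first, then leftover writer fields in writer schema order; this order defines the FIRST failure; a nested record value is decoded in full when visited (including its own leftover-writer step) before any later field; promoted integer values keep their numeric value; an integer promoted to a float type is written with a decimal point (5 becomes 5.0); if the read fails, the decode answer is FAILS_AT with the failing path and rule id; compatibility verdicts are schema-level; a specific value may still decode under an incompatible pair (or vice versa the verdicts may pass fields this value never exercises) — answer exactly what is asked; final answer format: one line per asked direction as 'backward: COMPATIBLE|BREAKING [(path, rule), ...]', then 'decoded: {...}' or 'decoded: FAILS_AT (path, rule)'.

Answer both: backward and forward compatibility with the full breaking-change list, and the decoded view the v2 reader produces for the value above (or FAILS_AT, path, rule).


backward: COMPATIBLE []; forward: COMPATIBLE []; decoded: {"meta": {"age": -7, "verified": false}, "phone": "beta"}

arrows below run writer -> reader for Shipment
backward analysis of Shipment with v2 as reader and v1 as writer:
  writer optional, Money -> Money: reader meta maps from writer meta
  writer required, string -> string: reader phone maps from writer phone
  writer extras: unknown to reader
  writer avatar: unknown to reader
  writer optional, int32 -> int32: reader meta.age maps from writer meta.age
  writer required, bool -> bool: reader meta.verified maps from writer meta.verified
  => no violations; backward on Shipment: COMPATIBLE
forward analysis of Shipment with v1 as reader and v2 as writer:
  no writer field matches reader extras
  writer optional, Money -> Money: reader meta maps from writer meta
  writer required, string -> string: reader phone maps from writer phone
  no writer field matches reader avatar
  writer optional, int32 -> int32: reader meta.age maps from writer meta.age
  writer required, bool -> bool: reader meta.verified maps from writer meta.verified
  => no violations; forward on Shipment: COMPATIBLE
migrating the Shipment value to v2:
  meta.age := -7
  meta.verified := false
  phone := "beta"
  => decoded: {"meta": {"age": -7, "verified": false}, "phone": "beta"}
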